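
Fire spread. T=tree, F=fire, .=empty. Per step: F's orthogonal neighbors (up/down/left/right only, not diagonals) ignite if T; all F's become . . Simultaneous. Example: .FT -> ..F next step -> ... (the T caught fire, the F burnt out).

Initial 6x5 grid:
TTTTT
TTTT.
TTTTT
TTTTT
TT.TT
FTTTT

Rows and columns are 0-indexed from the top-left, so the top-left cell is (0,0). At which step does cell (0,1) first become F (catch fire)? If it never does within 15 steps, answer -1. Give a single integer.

Step 1: cell (0,1)='T' (+2 fires, +1 burnt)
Step 2: cell (0,1)='T' (+3 fires, +2 burnt)
Step 3: cell (0,1)='T' (+3 fires, +3 burnt)
Step 4: cell (0,1)='T' (+5 fires, +3 burnt)
Step 5: cell (0,1)='T' (+5 fires, +5 burnt)
Step 6: cell (0,1)='F' (+4 fires, +5 burnt)
  -> target ignites at step 6
Step 7: cell (0,1)='.' (+3 fires, +4 burnt)
Step 8: cell (0,1)='.' (+1 fires, +3 burnt)
Step 9: cell (0,1)='.' (+1 fires, +1 burnt)
Step 10: cell (0,1)='.' (+0 fires, +1 burnt)
  fire out at step 10

6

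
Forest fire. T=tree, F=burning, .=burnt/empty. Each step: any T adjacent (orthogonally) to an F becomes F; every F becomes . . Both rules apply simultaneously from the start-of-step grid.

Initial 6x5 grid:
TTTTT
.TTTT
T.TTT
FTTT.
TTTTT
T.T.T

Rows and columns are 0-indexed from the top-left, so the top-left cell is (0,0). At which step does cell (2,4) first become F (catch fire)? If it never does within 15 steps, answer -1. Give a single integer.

Step 1: cell (2,4)='T' (+3 fires, +1 burnt)
Step 2: cell (2,4)='T' (+3 fires, +3 burnt)
Step 3: cell (2,4)='T' (+3 fires, +3 burnt)
Step 4: cell (2,4)='T' (+4 fires, +3 burnt)
Step 5: cell (2,4)='F' (+5 fires, +4 burnt)
  -> target ignites at step 5
Step 6: cell (2,4)='.' (+4 fires, +5 burnt)
Step 7: cell (2,4)='.' (+2 fires, +4 burnt)
Step 8: cell (2,4)='.' (+0 fires, +2 burnt)
  fire out at step 8

5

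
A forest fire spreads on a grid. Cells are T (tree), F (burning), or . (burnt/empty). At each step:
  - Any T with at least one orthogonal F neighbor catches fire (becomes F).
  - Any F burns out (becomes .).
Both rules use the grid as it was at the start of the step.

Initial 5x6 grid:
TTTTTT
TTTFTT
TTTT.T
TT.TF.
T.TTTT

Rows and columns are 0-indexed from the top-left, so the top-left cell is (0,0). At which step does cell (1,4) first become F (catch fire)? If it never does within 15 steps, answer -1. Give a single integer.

Step 1: cell (1,4)='F' (+6 fires, +2 burnt)
  -> target ignites at step 1
Step 2: cell (1,4)='.' (+7 fires, +6 burnt)
Step 3: cell (1,4)='.' (+6 fires, +7 burnt)
Step 4: cell (1,4)='.' (+3 fires, +6 burnt)
Step 5: cell (1,4)='.' (+1 fires, +3 burnt)
Step 6: cell (1,4)='.' (+1 fires, +1 burnt)
Step 7: cell (1,4)='.' (+0 fires, +1 burnt)
  fire out at step 7

1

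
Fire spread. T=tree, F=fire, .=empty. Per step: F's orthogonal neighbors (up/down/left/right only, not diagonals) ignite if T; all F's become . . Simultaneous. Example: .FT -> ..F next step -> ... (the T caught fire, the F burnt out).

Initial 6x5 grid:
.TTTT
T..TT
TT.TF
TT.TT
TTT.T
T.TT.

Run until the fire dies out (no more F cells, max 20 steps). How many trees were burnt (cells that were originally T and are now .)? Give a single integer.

Answer: 10

Derivation:
Step 1: +3 fires, +1 burnt (F count now 3)
Step 2: +4 fires, +3 burnt (F count now 4)
Step 3: +1 fires, +4 burnt (F count now 1)
Step 4: +1 fires, +1 burnt (F count now 1)
Step 5: +1 fires, +1 burnt (F count now 1)
Step 6: +0 fires, +1 burnt (F count now 0)
Fire out after step 6
Initially T: 21, now '.': 19
Total burnt (originally-T cells now '.'): 10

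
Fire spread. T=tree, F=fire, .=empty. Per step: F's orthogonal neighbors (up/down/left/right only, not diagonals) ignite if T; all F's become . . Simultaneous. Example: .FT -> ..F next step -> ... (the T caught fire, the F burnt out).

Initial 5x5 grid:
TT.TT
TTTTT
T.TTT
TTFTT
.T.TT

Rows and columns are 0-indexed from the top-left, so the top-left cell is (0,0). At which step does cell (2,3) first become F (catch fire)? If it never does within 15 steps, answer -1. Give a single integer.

Step 1: cell (2,3)='T' (+3 fires, +1 burnt)
Step 2: cell (2,3)='F' (+6 fires, +3 burnt)
  -> target ignites at step 2
Step 3: cell (2,3)='.' (+5 fires, +6 burnt)
Step 4: cell (2,3)='.' (+4 fires, +5 burnt)
Step 5: cell (2,3)='.' (+2 fires, +4 burnt)
Step 6: cell (2,3)='.' (+0 fires, +2 burnt)
  fire out at step 6

2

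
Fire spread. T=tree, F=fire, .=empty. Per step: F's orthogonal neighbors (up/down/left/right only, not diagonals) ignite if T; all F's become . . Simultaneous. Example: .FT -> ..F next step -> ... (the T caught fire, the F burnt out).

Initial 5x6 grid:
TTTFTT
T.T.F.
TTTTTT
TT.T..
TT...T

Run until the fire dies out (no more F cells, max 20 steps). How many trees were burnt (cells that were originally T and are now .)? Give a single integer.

Answer: 18

Derivation:
Step 1: +3 fires, +2 burnt (F count now 3)
Step 2: +5 fires, +3 burnt (F count now 5)
Step 3: +3 fires, +5 burnt (F count now 3)
Step 4: +2 fires, +3 burnt (F count now 2)
Step 5: +2 fires, +2 burnt (F count now 2)
Step 6: +2 fires, +2 burnt (F count now 2)
Step 7: +1 fires, +2 burnt (F count now 1)
Step 8: +0 fires, +1 burnt (F count now 0)
Fire out after step 8
Initially T: 19, now '.': 29
Total burnt (originally-T cells now '.'): 18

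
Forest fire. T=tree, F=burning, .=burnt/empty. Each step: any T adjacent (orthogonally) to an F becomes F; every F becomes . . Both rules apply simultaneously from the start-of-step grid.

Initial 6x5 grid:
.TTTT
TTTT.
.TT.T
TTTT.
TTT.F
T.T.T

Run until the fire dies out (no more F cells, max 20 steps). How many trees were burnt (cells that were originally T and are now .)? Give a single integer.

Step 1: +1 fires, +1 burnt (F count now 1)
Step 2: +0 fires, +1 burnt (F count now 0)
Fire out after step 2
Initially T: 21, now '.': 10
Total burnt (originally-T cells now '.'): 1

Answer: 1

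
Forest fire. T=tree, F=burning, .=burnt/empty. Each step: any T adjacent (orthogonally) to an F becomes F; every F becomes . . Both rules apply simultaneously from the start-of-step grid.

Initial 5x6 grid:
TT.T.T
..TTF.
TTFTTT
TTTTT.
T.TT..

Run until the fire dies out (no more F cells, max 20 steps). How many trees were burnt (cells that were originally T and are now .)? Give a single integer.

Step 1: +6 fires, +2 burnt (F count now 6)
Step 2: +7 fires, +6 burnt (F count now 7)
Step 3: +2 fires, +7 burnt (F count now 2)
Step 4: +1 fires, +2 burnt (F count now 1)
Step 5: +0 fires, +1 burnt (F count now 0)
Fire out after step 5
Initially T: 19, now '.': 27
Total burnt (originally-T cells now '.'): 16

Answer: 16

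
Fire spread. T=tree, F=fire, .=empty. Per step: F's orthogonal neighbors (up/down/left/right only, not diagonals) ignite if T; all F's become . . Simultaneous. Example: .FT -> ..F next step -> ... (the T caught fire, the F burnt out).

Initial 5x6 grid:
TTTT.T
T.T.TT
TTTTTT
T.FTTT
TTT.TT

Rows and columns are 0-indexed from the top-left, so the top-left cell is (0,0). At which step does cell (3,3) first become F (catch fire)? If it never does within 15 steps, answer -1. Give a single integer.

Step 1: cell (3,3)='F' (+3 fires, +1 burnt)
  -> target ignites at step 1
Step 2: cell (3,3)='.' (+5 fires, +3 burnt)
Step 3: cell (3,3)='.' (+6 fires, +5 burnt)
Step 4: cell (3,3)='.' (+7 fires, +6 burnt)
Step 5: cell (3,3)='.' (+2 fires, +7 burnt)
Step 6: cell (3,3)='.' (+1 fires, +2 burnt)
Step 7: cell (3,3)='.' (+0 fires, +1 burnt)
  fire out at step 7

1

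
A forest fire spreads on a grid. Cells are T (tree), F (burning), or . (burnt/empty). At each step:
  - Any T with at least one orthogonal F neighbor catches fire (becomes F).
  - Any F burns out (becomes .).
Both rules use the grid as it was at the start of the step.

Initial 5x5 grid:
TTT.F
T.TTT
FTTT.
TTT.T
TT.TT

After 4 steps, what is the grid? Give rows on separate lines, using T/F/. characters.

Step 1: 4 trees catch fire, 2 burn out
  TTT..
  F.TTF
  .FTT.
  FTT.T
  TT.TT
Step 2: 5 trees catch fire, 4 burn out
  FTT..
  ..TF.
  ..FT.
  .FT.T
  FT.TT
Step 3: 5 trees catch fire, 5 burn out
  .FT..
  ..F..
  ...F.
  ..F.T
  .F.TT
Step 4: 1 trees catch fire, 5 burn out
  ..F..
  .....
  .....
  ....T
  ...TT

..F..
.....
.....
....T
...TT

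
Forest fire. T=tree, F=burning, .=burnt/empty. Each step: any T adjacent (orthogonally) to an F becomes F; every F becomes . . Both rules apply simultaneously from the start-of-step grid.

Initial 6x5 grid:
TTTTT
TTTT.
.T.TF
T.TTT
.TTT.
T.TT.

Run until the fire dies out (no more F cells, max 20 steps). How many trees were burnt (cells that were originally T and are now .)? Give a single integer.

Step 1: +2 fires, +1 burnt (F count now 2)
Step 2: +2 fires, +2 burnt (F count now 2)
Step 3: +4 fires, +2 burnt (F count now 4)
Step 4: +5 fires, +4 burnt (F count now 5)
Step 5: +5 fires, +5 burnt (F count now 5)
Step 6: +1 fires, +5 burnt (F count now 1)
Step 7: +0 fires, +1 burnt (F count now 0)
Fire out after step 7
Initially T: 21, now '.': 28
Total burnt (originally-T cells now '.'): 19

Answer: 19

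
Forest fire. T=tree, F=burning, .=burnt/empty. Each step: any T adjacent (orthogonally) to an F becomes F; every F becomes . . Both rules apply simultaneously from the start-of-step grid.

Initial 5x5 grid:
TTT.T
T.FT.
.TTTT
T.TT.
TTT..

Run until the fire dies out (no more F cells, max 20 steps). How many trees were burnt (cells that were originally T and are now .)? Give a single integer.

Answer: 15

Derivation:
Step 1: +3 fires, +1 burnt (F count now 3)
Step 2: +4 fires, +3 burnt (F count now 4)
Step 3: +4 fires, +4 burnt (F count now 4)
Step 4: +2 fires, +4 burnt (F count now 2)
Step 5: +1 fires, +2 burnt (F count now 1)
Step 6: +1 fires, +1 burnt (F count now 1)
Step 7: +0 fires, +1 burnt (F count now 0)
Fire out after step 7
Initially T: 16, now '.': 24
Total burnt (originally-T cells now '.'): 15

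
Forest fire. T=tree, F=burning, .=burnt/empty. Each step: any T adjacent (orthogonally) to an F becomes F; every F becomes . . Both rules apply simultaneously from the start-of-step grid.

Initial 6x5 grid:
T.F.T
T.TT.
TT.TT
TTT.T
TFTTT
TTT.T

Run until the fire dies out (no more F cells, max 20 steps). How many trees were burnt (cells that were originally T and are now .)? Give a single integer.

Step 1: +5 fires, +2 burnt (F count now 5)
Step 2: +7 fires, +5 burnt (F count now 7)
Step 3: +3 fires, +7 burnt (F count now 3)
Step 4: +4 fires, +3 burnt (F count now 4)
Step 5: +1 fires, +4 burnt (F count now 1)
Step 6: +0 fires, +1 burnt (F count now 0)
Fire out after step 6
Initially T: 21, now '.': 29
Total burnt (originally-T cells now '.'): 20

Answer: 20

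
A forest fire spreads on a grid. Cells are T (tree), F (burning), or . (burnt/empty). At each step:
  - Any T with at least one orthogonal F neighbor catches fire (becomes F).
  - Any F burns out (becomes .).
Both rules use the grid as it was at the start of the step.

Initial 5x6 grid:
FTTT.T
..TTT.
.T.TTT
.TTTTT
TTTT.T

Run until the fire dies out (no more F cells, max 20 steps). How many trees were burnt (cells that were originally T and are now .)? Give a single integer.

Answer: 20

Derivation:
Step 1: +1 fires, +1 burnt (F count now 1)
Step 2: +1 fires, +1 burnt (F count now 1)
Step 3: +2 fires, +1 burnt (F count now 2)
Step 4: +1 fires, +2 burnt (F count now 1)
Step 5: +2 fires, +1 burnt (F count now 2)
Step 6: +2 fires, +2 burnt (F count now 2)
Step 7: +4 fires, +2 burnt (F count now 4)
Step 8: +3 fires, +4 burnt (F count now 3)
Step 9: +3 fires, +3 burnt (F count now 3)
Step 10: +1 fires, +3 burnt (F count now 1)
Step 11: +0 fires, +1 burnt (F count now 0)
Fire out after step 11
Initially T: 21, now '.': 29
Total burnt (originally-T cells now '.'): 20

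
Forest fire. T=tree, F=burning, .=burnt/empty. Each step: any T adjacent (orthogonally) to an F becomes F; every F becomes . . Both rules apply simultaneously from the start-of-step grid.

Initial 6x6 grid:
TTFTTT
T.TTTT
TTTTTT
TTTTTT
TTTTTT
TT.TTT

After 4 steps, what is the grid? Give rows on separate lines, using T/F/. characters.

Step 1: 3 trees catch fire, 1 burn out
  TF.FTT
  T.FTTT
  TTTTTT
  TTTTTT
  TTTTTT
  TT.TTT
Step 2: 4 trees catch fire, 3 burn out
  F...FT
  T..FTT
  TTFTTT
  TTTTTT
  TTTTTT
  TT.TTT
Step 3: 6 trees catch fire, 4 burn out
  .....F
  F...FT
  TF.FTT
  TTFTTT
  TTTTTT
  TT.TTT
Step 4: 6 trees catch fire, 6 burn out
  ......
  .....F
  F...FT
  TF.FTT
  TTFTTT
  TT.TTT

......
.....F
F...FT
TF.FTT
TTFTTT
TT.TTT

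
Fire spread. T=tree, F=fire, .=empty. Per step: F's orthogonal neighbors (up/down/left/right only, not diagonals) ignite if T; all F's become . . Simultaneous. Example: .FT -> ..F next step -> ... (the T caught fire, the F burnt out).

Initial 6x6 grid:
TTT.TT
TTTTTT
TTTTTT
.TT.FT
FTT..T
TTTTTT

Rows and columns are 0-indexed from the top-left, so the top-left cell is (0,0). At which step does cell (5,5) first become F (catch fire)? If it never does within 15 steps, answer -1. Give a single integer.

Step 1: cell (5,5)='T' (+4 fires, +2 burnt)
Step 2: cell (5,5)='T' (+7 fires, +4 burnt)
Step 3: cell (5,5)='F' (+8 fires, +7 burnt)
  -> target ignites at step 3
Step 4: cell (5,5)='.' (+6 fires, +8 burnt)
Step 5: cell (5,5)='.' (+3 fires, +6 burnt)
Step 6: cell (5,5)='.' (+1 fires, +3 burnt)
Step 7: cell (5,5)='.' (+0 fires, +1 burnt)
  fire out at step 7

3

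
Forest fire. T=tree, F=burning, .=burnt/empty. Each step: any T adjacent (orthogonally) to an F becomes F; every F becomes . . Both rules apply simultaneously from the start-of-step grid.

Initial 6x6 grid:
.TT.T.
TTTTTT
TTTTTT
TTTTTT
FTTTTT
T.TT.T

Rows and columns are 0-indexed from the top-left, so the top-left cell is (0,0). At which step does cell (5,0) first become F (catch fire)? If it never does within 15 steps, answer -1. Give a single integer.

Step 1: cell (5,0)='F' (+3 fires, +1 burnt)
  -> target ignites at step 1
Step 2: cell (5,0)='.' (+3 fires, +3 burnt)
Step 3: cell (5,0)='.' (+5 fires, +3 burnt)
Step 4: cell (5,0)='.' (+5 fires, +5 burnt)
Step 5: cell (5,0)='.' (+5 fires, +5 burnt)
Step 6: cell (5,0)='.' (+5 fires, +5 burnt)
Step 7: cell (5,0)='.' (+2 fires, +5 burnt)
Step 8: cell (5,0)='.' (+2 fires, +2 burnt)
Step 9: cell (5,0)='.' (+0 fires, +2 burnt)
  fire out at step 9

1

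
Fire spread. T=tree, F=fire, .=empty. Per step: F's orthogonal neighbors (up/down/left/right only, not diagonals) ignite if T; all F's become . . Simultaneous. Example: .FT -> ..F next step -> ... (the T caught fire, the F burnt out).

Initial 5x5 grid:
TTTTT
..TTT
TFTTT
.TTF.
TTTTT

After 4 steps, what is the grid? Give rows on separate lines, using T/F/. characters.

Step 1: 6 trees catch fire, 2 burn out
  TTTTT
  ..TTT
  F.FFT
  .FF..
  TTTFT
Step 2: 6 trees catch fire, 6 burn out
  TTTTT
  ..FFT
  ....F
  .....
  TFF.F
Step 3: 4 trees catch fire, 6 burn out
  TTFFT
  ....F
  .....
  .....
  F....
Step 4: 2 trees catch fire, 4 burn out
  TF..F
  .....
  .....
  .....
  .....

TF..F
.....
.....
.....
.....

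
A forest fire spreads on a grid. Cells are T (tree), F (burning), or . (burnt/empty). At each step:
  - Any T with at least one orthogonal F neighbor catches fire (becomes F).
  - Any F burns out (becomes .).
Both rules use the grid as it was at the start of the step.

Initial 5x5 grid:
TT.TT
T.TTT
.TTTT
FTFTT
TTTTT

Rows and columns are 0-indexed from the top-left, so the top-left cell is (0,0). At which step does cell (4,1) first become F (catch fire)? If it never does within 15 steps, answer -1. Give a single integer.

Step 1: cell (4,1)='T' (+5 fires, +2 burnt)
Step 2: cell (4,1)='F' (+6 fires, +5 burnt)
  -> target ignites at step 2
Step 3: cell (4,1)='.' (+3 fires, +6 burnt)
Step 4: cell (4,1)='.' (+2 fires, +3 burnt)
Step 5: cell (4,1)='.' (+1 fires, +2 burnt)
Step 6: cell (4,1)='.' (+0 fires, +1 burnt)
  fire out at step 6

2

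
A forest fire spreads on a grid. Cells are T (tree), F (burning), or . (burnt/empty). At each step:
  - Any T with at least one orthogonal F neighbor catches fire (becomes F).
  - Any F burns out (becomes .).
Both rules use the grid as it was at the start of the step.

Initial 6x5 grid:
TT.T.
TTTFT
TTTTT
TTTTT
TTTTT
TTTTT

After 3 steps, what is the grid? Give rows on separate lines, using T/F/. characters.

Step 1: 4 trees catch fire, 1 burn out
  TT.F.
  TTF.F
  TTTFT
  TTTTT
  TTTTT
  TTTTT
Step 2: 4 trees catch fire, 4 burn out
  TT...
  TF...
  TTF.F
  TTTFT
  TTTTT
  TTTTT
Step 3: 6 trees catch fire, 4 burn out
  TF...
  F....
  TF...
  TTF.F
  TTTFT
  TTTTT

TF...
F....
TF...
TTF.F
TTTFT
TTTTT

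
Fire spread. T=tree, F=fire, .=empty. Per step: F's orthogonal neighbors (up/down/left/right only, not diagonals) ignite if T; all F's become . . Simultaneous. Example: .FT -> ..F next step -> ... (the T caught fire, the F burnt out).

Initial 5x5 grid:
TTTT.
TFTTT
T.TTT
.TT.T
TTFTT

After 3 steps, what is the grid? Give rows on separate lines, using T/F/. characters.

Step 1: 6 trees catch fire, 2 burn out
  TFTT.
  F.FTT
  T.TTT
  .TF.T
  TF.FT
Step 2: 8 trees catch fire, 6 burn out
  F.FT.
  ...FT
  F.FTT
  .F..T
  F...F
Step 3: 4 trees catch fire, 8 burn out
  ...F.
  ....F
  ...FT
  ....F
  .....

...F.
....F
...FT
....F
.....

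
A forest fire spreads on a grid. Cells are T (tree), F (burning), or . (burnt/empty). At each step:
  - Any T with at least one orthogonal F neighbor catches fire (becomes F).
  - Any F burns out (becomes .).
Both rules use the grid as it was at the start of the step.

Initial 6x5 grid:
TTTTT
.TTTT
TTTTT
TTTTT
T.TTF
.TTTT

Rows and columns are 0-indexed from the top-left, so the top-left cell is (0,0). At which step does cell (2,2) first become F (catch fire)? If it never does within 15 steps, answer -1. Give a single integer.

Step 1: cell (2,2)='T' (+3 fires, +1 burnt)
Step 2: cell (2,2)='T' (+4 fires, +3 burnt)
Step 3: cell (2,2)='T' (+4 fires, +4 burnt)
Step 4: cell (2,2)='F' (+5 fires, +4 burnt)
  -> target ignites at step 4
Step 5: cell (2,2)='.' (+4 fires, +5 burnt)
Step 6: cell (2,2)='.' (+4 fires, +4 burnt)
Step 7: cell (2,2)='.' (+1 fires, +4 burnt)
Step 8: cell (2,2)='.' (+1 fires, +1 burnt)
Step 9: cell (2,2)='.' (+0 fires, +1 burnt)
  fire out at step 9

4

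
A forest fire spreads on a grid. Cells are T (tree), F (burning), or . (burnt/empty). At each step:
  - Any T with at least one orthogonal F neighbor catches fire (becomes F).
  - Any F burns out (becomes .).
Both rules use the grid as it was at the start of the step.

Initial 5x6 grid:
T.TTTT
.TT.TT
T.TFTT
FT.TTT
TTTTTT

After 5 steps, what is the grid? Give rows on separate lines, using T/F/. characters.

Step 1: 6 trees catch fire, 2 burn out
  T.TTTT
  .TT.TT
  F.F.FT
  .F.FTT
  FTTTTT
Step 2: 6 trees catch fire, 6 burn out
  T.TTTT
  .TF.FT
  .....F
  ....FT
  .FTFTT
Step 3: 7 trees catch fire, 6 burn out
  T.FTFT
  .F...F
  ......
  .....F
  ..F.FT
Step 4: 3 trees catch fire, 7 burn out
  T..F.F
  ......
  ......
  ......
  .....F
Step 5: 0 trees catch fire, 3 burn out
  T.....
  ......
  ......
  ......
  ......

T.....
......
......
......
......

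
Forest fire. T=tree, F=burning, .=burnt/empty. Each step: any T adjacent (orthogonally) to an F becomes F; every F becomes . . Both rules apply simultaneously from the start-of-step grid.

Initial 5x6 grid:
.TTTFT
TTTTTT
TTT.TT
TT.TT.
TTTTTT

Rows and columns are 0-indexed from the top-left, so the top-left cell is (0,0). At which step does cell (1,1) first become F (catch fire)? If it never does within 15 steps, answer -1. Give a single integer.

Step 1: cell (1,1)='T' (+3 fires, +1 burnt)
Step 2: cell (1,1)='T' (+4 fires, +3 burnt)
Step 3: cell (1,1)='T' (+4 fires, +4 burnt)
Step 4: cell (1,1)='F' (+4 fires, +4 burnt)
  -> target ignites at step 4
Step 5: cell (1,1)='.' (+4 fires, +4 burnt)
Step 6: cell (1,1)='.' (+3 fires, +4 burnt)
Step 7: cell (1,1)='.' (+2 fires, +3 burnt)
Step 8: cell (1,1)='.' (+1 fires, +2 burnt)
Step 9: cell (1,1)='.' (+0 fires, +1 burnt)
  fire out at step 9

4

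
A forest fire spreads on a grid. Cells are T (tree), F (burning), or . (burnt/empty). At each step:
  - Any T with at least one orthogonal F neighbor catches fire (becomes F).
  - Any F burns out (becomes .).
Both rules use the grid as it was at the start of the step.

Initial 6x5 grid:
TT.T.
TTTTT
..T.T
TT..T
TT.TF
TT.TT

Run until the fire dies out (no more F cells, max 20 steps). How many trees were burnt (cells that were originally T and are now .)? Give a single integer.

Step 1: +3 fires, +1 burnt (F count now 3)
Step 2: +2 fires, +3 burnt (F count now 2)
Step 3: +1 fires, +2 burnt (F count now 1)
Step 4: +1 fires, +1 burnt (F count now 1)
Step 5: +2 fires, +1 burnt (F count now 2)
Step 6: +2 fires, +2 burnt (F count now 2)
Step 7: +2 fires, +2 burnt (F count now 2)
Step 8: +1 fires, +2 burnt (F count now 1)
Step 9: +0 fires, +1 burnt (F count now 0)
Fire out after step 9
Initially T: 20, now '.': 24
Total burnt (originally-T cells now '.'): 14

Answer: 14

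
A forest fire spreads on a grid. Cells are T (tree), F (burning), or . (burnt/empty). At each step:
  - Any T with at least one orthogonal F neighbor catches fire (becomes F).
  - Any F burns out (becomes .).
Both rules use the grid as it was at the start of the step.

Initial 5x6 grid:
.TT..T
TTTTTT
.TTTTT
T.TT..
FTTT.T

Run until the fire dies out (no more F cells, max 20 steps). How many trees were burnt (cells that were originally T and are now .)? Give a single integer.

Answer: 20

Derivation:
Step 1: +2 fires, +1 burnt (F count now 2)
Step 2: +1 fires, +2 burnt (F count now 1)
Step 3: +2 fires, +1 burnt (F count now 2)
Step 4: +2 fires, +2 burnt (F count now 2)
Step 5: +3 fires, +2 burnt (F count now 3)
Step 6: +4 fires, +3 burnt (F count now 4)
Step 7: +4 fires, +4 burnt (F count now 4)
Step 8: +1 fires, +4 burnt (F count now 1)
Step 9: +1 fires, +1 burnt (F count now 1)
Step 10: +0 fires, +1 burnt (F count now 0)
Fire out after step 10
Initially T: 21, now '.': 29
Total burnt (originally-T cells now '.'): 20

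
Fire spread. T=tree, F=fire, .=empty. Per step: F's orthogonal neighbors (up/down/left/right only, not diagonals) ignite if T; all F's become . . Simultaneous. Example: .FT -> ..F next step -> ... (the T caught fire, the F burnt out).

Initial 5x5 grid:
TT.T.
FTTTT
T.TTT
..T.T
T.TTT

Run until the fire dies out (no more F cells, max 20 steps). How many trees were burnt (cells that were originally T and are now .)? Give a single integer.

Step 1: +3 fires, +1 burnt (F count now 3)
Step 2: +2 fires, +3 burnt (F count now 2)
Step 3: +2 fires, +2 burnt (F count now 2)
Step 4: +4 fires, +2 burnt (F count now 4)
Step 5: +2 fires, +4 burnt (F count now 2)
Step 6: +2 fires, +2 burnt (F count now 2)
Step 7: +1 fires, +2 burnt (F count now 1)
Step 8: +0 fires, +1 burnt (F count now 0)
Fire out after step 8
Initially T: 17, now '.': 24
Total burnt (originally-T cells now '.'): 16

Answer: 16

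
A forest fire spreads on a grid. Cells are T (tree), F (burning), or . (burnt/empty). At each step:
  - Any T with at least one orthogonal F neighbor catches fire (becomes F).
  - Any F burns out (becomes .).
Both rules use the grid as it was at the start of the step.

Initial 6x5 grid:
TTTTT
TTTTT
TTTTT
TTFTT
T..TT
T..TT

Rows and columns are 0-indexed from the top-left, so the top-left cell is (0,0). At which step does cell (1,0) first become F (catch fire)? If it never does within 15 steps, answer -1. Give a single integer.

Step 1: cell (1,0)='T' (+3 fires, +1 burnt)
Step 2: cell (1,0)='T' (+6 fires, +3 burnt)
Step 3: cell (1,0)='T' (+8 fires, +6 burnt)
Step 4: cell (1,0)='F' (+6 fires, +8 burnt)
  -> target ignites at step 4
Step 5: cell (1,0)='.' (+2 fires, +6 burnt)
Step 6: cell (1,0)='.' (+0 fires, +2 burnt)
  fire out at step 6

4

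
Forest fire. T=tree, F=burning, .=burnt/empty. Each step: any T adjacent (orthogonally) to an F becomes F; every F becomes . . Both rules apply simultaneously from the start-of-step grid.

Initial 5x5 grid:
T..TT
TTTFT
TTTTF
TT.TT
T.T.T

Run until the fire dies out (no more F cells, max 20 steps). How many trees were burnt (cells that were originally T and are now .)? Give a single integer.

Step 1: +5 fires, +2 burnt (F count now 5)
Step 2: +5 fires, +5 burnt (F count now 5)
Step 3: +2 fires, +5 burnt (F count now 2)
Step 4: +3 fires, +2 burnt (F count now 3)
Step 5: +1 fires, +3 burnt (F count now 1)
Step 6: +1 fires, +1 burnt (F count now 1)
Step 7: +0 fires, +1 burnt (F count now 0)
Fire out after step 7
Initially T: 18, now '.': 24
Total burnt (originally-T cells now '.'): 17

Answer: 17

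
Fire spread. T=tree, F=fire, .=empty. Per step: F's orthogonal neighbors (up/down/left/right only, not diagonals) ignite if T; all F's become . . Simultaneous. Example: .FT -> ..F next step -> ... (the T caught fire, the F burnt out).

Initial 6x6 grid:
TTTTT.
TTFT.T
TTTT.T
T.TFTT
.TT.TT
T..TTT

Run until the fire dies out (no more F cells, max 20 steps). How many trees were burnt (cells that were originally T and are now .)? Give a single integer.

Answer: 25

Derivation:
Step 1: +7 fires, +2 burnt (F count now 7)
Step 2: +7 fires, +7 burnt (F count now 7)
Step 3: +7 fires, +7 burnt (F count now 7)
Step 4: +4 fires, +7 burnt (F count now 4)
Step 5: +0 fires, +4 burnt (F count now 0)
Fire out after step 5
Initially T: 26, now '.': 35
Total burnt (originally-T cells now '.'): 25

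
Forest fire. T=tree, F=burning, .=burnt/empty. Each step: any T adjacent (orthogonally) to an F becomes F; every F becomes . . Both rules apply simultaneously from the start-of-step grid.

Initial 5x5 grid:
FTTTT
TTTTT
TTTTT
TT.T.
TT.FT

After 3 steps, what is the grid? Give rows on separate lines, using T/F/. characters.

Step 1: 4 trees catch fire, 2 burn out
  .FTTT
  FTTTT
  TTTTT
  TT.F.
  TT..F
Step 2: 4 trees catch fire, 4 burn out
  ..FTT
  .FTTT
  FTTFT
  TT...
  TT...
Step 3: 7 trees catch fire, 4 burn out
  ...FT
  ..FFT
  .FF.F
  FT...
  TT...

...FT
..FFT
.FF.F
FT...
TT...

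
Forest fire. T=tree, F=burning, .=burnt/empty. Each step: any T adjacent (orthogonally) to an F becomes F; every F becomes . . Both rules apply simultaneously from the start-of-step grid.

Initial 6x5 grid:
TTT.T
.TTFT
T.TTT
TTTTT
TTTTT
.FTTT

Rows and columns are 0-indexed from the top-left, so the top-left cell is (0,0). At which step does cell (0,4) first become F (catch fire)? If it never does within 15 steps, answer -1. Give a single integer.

Step 1: cell (0,4)='T' (+5 fires, +2 burnt)
Step 2: cell (0,4)='F' (+10 fires, +5 burnt)
  -> target ignites at step 2
Step 3: cell (0,4)='.' (+6 fires, +10 burnt)
Step 4: cell (0,4)='.' (+3 fires, +6 burnt)
Step 5: cell (0,4)='.' (+0 fires, +3 burnt)
  fire out at step 5

2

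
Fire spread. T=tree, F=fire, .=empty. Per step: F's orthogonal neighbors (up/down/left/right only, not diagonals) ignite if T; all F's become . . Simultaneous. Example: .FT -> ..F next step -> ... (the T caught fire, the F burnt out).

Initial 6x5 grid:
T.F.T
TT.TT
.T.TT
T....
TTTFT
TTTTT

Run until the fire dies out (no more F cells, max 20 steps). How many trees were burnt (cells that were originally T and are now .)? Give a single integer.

Answer: 10

Derivation:
Step 1: +3 fires, +2 burnt (F count now 3)
Step 2: +3 fires, +3 burnt (F count now 3)
Step 3: +2 fires, +3 burnt (F count now 2)
Step 4: +2 fires, +2 burnt (F count now 2)
Step 5: +0 fires, +2 burnt (F count now 0)
Fire out after step 5
Initially T: 19, now '.': 21
Total burnt (originally-T cells now '.'): 10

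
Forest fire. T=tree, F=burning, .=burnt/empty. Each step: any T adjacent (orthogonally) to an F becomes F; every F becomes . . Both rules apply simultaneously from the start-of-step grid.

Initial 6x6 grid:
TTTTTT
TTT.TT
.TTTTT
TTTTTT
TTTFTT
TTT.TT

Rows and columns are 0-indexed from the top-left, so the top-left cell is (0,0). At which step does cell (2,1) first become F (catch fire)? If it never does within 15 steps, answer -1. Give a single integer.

Step 1: cell (2,1)='T' (+3 fires, +1 burnt)
Step 2: cell (2,1)='T' (+7 fires, +3 burnt)
Step 3: cell (2,1)='T' (+7 fires, +7 burnt)
Step 4: cell (2,1)='F' (+6 fires, +7 burnt)
  -> target ignites at step 4
Step 5: cell (2,1)='.' (+4 fires, +6 burnt)
Step 6: cell (2,1)='.' (+4 fires, +4 burnt)
Step 7: cell (2,1)='.' (+1 fires, +4 burnt)
Step 8: cell (2,1)='.' (+0 fires, +1 burnt)
  fire out at step 8

4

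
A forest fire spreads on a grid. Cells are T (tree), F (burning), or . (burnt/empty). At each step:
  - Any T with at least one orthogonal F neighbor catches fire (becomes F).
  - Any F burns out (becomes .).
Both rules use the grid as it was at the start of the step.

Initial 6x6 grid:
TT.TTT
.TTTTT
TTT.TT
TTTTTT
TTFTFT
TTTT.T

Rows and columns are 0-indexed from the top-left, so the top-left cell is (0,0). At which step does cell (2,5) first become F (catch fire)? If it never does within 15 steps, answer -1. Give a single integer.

Step 1: cell (2,5)='T' (+6 fires, +2 burnt)
Step 2: cell (2,5)='T' (+9 fires, +6 burnt)
Step 3: cell (2,5)='F' (+6 fires, +9 burnt)
  -> target ignites at step 3
Step 4: cell (2,5)='.' (+5 fires, +6 burnt)
Step 5: cell (2,5)='.' (+3 fires, +5 burnt)
Step 6: cell (2,5)='.' (+1 fires, +3 burnt)
Step 7: cell (2,5)='.' (+0 fires, +1 burnt)
  fire out at step 7

3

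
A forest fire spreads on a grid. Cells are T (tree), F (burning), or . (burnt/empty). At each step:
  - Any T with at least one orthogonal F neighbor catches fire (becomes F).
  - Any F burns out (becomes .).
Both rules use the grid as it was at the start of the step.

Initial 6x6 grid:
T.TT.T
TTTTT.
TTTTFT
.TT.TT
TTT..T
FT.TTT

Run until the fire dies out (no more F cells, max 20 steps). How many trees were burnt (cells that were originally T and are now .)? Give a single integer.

Answer: 25

Derivation:
Step 1: +6 fires, +2 burnt (F count now 6)
Step 2: +4 fires, +6 burnt (F count now 4)
Step 3: +7 fires, +4 burnt (F count now 7)
Step 4: +4 fires, +7 burnt (F count now 4)
Step 5: +2 fires, +4 burnt (F count now 2)
Step 6: +2 fires, +2 burnt (F count now 2)
Step 7: +0 fires, +2 burnt (F count now 0)
Fire out after step 7
Initially T: 26, now '.': 35
Total burnt (originally-T cells now '.'): 25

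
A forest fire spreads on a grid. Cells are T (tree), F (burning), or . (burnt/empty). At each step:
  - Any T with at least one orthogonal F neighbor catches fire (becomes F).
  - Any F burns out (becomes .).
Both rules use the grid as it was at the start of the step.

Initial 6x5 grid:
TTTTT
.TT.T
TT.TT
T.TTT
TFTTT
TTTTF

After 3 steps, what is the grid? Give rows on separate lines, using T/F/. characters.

Step 1: 5 trees catch fire, 2 burn out
  TTTTT
  .TT.T
  TT.TT
  T.TTT
  F.FTF
  TFTF.
Step 2: 6 trees catch fire, 5 burn out
  TTTTT
  .TT.T
  TT.TT
  F.FTF
  ...F.
  F.F..
Step 3: 3 trees catch fire, 6 burn out
  TTTTT
  .TT.T
  FT.TF
  ...F.
  .....
  .....

TTTTT
.TT.T
FT.TF
...F.
.....
.....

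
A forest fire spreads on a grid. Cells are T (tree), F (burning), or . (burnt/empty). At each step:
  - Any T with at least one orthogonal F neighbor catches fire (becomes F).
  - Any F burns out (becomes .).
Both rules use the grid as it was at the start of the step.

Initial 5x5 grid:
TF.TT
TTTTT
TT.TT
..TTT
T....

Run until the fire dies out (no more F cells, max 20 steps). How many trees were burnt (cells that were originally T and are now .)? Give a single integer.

Step 1: +2 fires, +1 burnt (F count now 2)
Step 2: +3 fires, +2 burnt (F count now 3)
Step 3: +2 fires, +3 burnt (F count now 2)
Step 4: +3 fires, +2 burnt (F count now 3)
Step 5: +3 fires, +3 burnt (F count now 3)
Step 6: +2 fires, +3 burnt (F count now 2)
Step 7: +0 fires, +2 burnt (F count now 0)
Fire out after step 7
Initially T: 16, now '.': 24
Total burnt (originally-T cells now '.'): 15

Answer: 15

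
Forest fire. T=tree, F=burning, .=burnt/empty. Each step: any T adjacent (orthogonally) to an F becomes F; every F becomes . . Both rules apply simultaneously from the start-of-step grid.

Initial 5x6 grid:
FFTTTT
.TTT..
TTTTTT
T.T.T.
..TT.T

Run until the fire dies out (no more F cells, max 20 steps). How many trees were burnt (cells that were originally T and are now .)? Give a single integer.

Answer: 18

Derivation:
Step 1: +2 fires, +2 burnt (F count now 2)
Step 2: +3 fires, +2 burnt (F count now 3)
Step 3: +4 fires, +3 burnt (F count now 4)
Step 4: +4 fires, +4 burnt (F count now 4)
Step 5: +2 fires, +4 burnt (F count now 2)
Step 6: +3 fires, +2 burnt (F count now 3)
Step 7: +0 fires, +3 burnt (F count now 0)
Fire out after step 7
Initially T: 19, now '.': 29
Total burnt (originally-T cells now '.'): 18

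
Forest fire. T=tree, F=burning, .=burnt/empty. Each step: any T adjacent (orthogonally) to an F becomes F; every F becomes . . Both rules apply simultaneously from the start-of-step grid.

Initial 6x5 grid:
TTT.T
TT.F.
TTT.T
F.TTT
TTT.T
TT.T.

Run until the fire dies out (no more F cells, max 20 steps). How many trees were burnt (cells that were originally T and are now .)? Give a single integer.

Step 1: +2 fires, +2 burnt (F count now 2)
Step 2: +4 fires, +2 burnt (F count now 4)
Step 3: +5 fires, +4 burnt (F count now 5)
Step 4: +2 fires, +5 burnt (F count now 2)
Step 5: +2 fires, +2 burnt (F count now 2)
Step 6: +1 fires, +2 burnt (F count now 1)
Step 7: +2 fires, +1 burnt (F count now 2)
Step 8: +0 fires, +2 burnt (F count now 0)
Fire out after step 8
Initially T: 20, now '.': 28
Total burnt (originally-T cells now '.'): 18

Answer: 18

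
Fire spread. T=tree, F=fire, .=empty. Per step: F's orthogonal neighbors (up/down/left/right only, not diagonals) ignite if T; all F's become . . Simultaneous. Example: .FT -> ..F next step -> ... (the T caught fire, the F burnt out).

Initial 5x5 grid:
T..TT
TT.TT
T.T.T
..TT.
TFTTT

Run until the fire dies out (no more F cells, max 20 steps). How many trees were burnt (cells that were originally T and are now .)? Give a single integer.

Answer: 7

Derivation:
Step 1: +2 fires, +1 burnt (F count now 2)
Step 2: +2 fires, +2 burnt (F count now 2)
Step 3: +3 fires, +2 burnt (F count now 3)
Step 4: +0 fires, +3 burnt (F count now 0)
Fire out after step 4
Initially T: 16, now '.': 16
Total burnt (originally-T cells now '.'): 7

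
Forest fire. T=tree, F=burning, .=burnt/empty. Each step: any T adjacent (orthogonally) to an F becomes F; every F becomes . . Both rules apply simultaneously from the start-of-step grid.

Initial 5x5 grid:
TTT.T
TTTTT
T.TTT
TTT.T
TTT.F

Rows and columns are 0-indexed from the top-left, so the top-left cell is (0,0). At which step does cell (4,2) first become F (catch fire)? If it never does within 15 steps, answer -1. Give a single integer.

Step 1: cell (4,2)='T' (+1 fires, +1 burnt)
Step 2: cell (4,2)='T' (+1 fires, +1 burnt)
Step 3: cell (4,2)='T' (+2 fires, +1 burnt)
Step 4: cell (4,2)='T' (+3 fires, +2 burnt)
Step 5: cell (4,2)='T' (+2 fires, +3 burnt)
Step 6: cell (4,2)='F' (+4 fires, +2 burnt)
  -> target ignites at step 6
Step 7: cell (4,2)='.' (+4 fires, +4 burnt)
Step 8: cell (4,2)='.' (+3 fires, +4 burnt)
Step 9: cell (4,2)='.' (+0 fires, +3 burnt)
  fire out at step 9

6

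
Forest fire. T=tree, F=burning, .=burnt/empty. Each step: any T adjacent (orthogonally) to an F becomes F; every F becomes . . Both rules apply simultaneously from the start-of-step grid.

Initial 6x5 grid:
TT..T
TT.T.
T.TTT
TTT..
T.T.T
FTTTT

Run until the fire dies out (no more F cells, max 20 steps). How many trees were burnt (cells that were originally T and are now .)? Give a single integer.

Answer: 19

Derivation:
Step 1: +2 fires, +1 burnt (F count now 2)
Step 2: +2 fires, +2 burnt (F count now 2)
Step 3: +4 fires, +2 burnt (F count now 4)
Step 4: +3 fires, +4 burnt (F count now 3)
Step 5: +4 fires, +3 burnt (F count now 4)
Step 6: +2 fires, +4 burnt (F count now 2)
Step 7: +2 fires, +2 burnt (F count now 2)
Step 8: +0 fires, +2 burnt (F count now 0)
Fire out after step 8
Initially T: 20, now '.': 29
Total burnt (originally-T cells now '.'): 19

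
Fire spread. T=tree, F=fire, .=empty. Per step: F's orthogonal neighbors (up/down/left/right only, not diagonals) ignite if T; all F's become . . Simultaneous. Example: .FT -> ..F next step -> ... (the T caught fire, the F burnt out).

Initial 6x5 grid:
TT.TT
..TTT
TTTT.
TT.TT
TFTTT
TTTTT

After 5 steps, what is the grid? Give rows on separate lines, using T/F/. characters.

Step 1: 4 trees catch fire, 1 burn out
  TT.TT
  ..TTT
  TTTT.
  TF.TT
  F.FTT
  TFTTT
Step 2: 5 trees catch fire, 4 burn out
  TT.TT
  ..TTT
  TFTT.
  F..TT
  ...FT
  F.FTT
Step 3: 5 trees catch fire, 5 burn out
  TT.TT
  ..TTT
  F.FT.
  ...FT
  ....F
  ...FT
Step 4: 4 trees catch fire, 5 burn out
  TT.TT
  ..FTT
  ...F.
  ....F
  .....
  ....F
Step 5: 1 trees catch fire, 4 burn out
  TT.TT
  ...FT
  .....
  .....
  .....
  .....

TT.TT
...FT
.....
.....
.....
.....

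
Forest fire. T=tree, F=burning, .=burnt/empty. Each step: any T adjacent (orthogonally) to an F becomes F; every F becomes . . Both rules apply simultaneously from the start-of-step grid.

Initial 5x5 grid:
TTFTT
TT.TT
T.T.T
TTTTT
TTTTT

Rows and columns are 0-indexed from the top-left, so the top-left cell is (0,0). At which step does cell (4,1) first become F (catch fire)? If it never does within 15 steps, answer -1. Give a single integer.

Step 1: cell (4,1)='T' (+2 fires, +1 burnt)
Step 2: cell (4,1)='T' (+4 fires, +2 burnt)
Step 3: cell (4,1)='T' (+2 fires, +4 burnt)
Step 4: cell (4,1)='T' (+2 fires, +2 burnt)
Step 5: cell (4,1)='T' (+2 fires, +2 burnt)
Step 6: cell (4,1)='T' (+4 fires, +2 burnt)
Step 7: cell (4,1)='F' (+3 fires, +4 burnt)
  -> target ignites at step 7
Step 8: cell (4,1)='.' (+2 fires, +3 burnt)
Step 9: cell (4,1)='.' (+0 fires, +2 burnt)
  fire out at step 9

7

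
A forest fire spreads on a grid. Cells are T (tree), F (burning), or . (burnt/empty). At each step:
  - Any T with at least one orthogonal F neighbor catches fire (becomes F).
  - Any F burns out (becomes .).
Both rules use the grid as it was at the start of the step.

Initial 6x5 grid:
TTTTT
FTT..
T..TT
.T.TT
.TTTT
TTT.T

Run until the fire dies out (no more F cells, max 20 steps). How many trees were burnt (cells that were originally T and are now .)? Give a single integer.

Answer: 8

Derivation:
Step 1: +3 fires, +1 burnt (F count now 3)
Step 2: +2 fires, +3 burnt (F count now 2)
Step 3: +1 fires, +2 burnt (F count now 1)
Step 4: +1 fires, +1 burnt (F count now 1)
Step 5: +1 fires, +1 burnt (F count now 1)
Step 6: +0 fires, +1 burnt (F count now 0)
Fire out after step 6
Initially T: 21, now '.': 17
Total burnt (originally-T cells now '.'): 8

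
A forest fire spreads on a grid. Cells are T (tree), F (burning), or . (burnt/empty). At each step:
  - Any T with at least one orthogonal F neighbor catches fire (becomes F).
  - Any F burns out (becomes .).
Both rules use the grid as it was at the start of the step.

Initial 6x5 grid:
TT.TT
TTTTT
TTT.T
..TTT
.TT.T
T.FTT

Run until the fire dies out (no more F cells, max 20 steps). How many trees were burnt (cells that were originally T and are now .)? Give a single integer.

Answer: 21

Derivation:
Step 1: +2 fires, +1 burnt (F count now 2)
Step 2: +3 fires, +2 burnt (F count now 3)
Step 3: +3 fires, +3 burnt (F count now 3)
Step 4: +3 fires, +3 burnt (F count now 3)
Step 5: +4 fires, +3 burnt (F count now 4)
Step 6: +4 fires, +4 burnt (F count now 4)
Step 7: +2 fires, +4 burnt (F count now 2)
Step 8: +0 fires, +2 burnt (F count now 0)
Fire out after step 8
Initially T: 22, now '.': 29
Total burnt (originally-T cells now '.'): 21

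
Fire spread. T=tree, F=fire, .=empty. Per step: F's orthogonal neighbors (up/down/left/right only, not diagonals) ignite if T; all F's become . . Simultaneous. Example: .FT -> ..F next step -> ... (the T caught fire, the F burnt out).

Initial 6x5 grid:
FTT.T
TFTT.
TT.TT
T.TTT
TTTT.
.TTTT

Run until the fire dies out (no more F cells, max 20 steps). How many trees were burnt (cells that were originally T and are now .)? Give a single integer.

Answer: 21

Derivation:
Step 1: +4 fires, +2 burnt (F count now 4)
Step 2: +3 fires, +4 burnt (F count now 3)
Step 3: +2 fires, +3 burnt (F count now 2)
Step 4: +3 fires, +2 burnt (F count now 3)
Step 5: +4 fires, +3 burnt (F count now 4)
Step 6: +3 fires, +4 burnt (F count now 3)
Step 7: +2 fires, +3 burnt (F count now 2)
Step 8: +0 fires, +2 burnt (F count now 0)
Fire out after step 8
Initially T: 22, now '.': 29
Total burnt (originally-T cells now '.'): 21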